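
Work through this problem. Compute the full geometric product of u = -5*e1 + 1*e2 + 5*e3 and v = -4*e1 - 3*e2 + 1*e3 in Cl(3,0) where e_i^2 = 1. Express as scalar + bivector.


In Cl(3,0): e_i^2 = 1, e_ie_j = -e_je_i for i != j.
Scalar part = u . v = (-5)*(-4) + 1*(-3) + 5*1
= 20 + (-3) + 5 = 22
e12 coeff = (-5)*(-3) - 1*(-4) = 15 - (-4) = 19
e13 coeff = (-5)*1 - 5*(-4) = -5 - (-20) = 15
e23 coeff = 1*1 - 5*(-3) = 1 - (-15) = 16
uv = 22 + 19*e12 + 15*e13 + 16*e23


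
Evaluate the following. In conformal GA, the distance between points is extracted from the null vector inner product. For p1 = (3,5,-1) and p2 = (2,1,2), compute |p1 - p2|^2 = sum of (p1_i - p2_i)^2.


p1 - p2 = (1, 4, -3)
|p1 - p2|^2 = 1^2 + 4^2 + (-3)^2
= 1 + 16 + 9
= 26


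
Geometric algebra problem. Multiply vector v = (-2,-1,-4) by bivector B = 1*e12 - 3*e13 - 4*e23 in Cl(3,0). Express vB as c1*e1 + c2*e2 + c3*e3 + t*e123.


vB has grade-1 (vector) and grade-3 (trivector) parts: vB = (v _| B) + (v ^ B).
Vector part <vB>_1:
  e1: -v2*b12 - v3*b13 = -(-1)*(1) - (-4)*(-3) = -11
  e2: v1*b12 - v3*b23 = (-2)*(1) - (-4)*(-4) = -18
  e3: v1*b13 + v2*b23 = (-2)*(-3) + (-1)*(-4) = 10
Trivector part <vB>_3:
  e123: v1*b23 - v2*b13 + v3*b12 = (-2)*(-4) - (-1)*(-3) + (-4)*(1) = 1
vB = -11*e1 - 18*e2 + 10*e3 + 1*e123


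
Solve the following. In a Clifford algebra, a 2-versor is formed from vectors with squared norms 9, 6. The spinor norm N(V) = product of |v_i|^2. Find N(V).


Spinor norm N(V) = |v1|^2 * |v2|^2 * ... * |v2|^2
= 9 * 6
Running product: 9, 54
N(V) = 54


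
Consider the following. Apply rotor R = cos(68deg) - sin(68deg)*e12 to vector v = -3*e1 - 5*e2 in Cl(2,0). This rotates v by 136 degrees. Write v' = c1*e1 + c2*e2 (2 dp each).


Rotor R = cos(68deg) - sin(68deg)*e12
Rotation angle theta = 2 * 68 = 136 degrees
v' = R*v*~R rotates v by theta.
cos(136deg) = -0.7193, sin(136deg) = 0.6947
v'_1 = -3*cos(136deg) - (-5)*sin(136deg)
= -3*(-0.7193) - (-5)*0.6947
= 5.63
v'_2 = -3*sin(136deg) + (-5)*cos(136deg)
= -3*0.6947 + (-5)*(-0.7193)
= 1.51
v' = 5.63*e1 + 1.51*e2


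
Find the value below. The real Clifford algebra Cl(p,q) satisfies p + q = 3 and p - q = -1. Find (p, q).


We need p + q = 3 and p - q = -1.
Adding: 2p = 3 + (-1) = 2, so p = 1.
Then q = 3 - 1 = 2.
(p, q) = (1, 2)


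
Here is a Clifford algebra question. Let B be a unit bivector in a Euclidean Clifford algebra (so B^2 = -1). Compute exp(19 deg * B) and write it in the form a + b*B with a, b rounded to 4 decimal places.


For a unit bivector B with B^2 = -1, the exponential series gives
e^(theta*B) = cos(theta) + sin(theta)*B (the GA analogue of Euler's formula).
theta = 19 degrees = 0.331613 rad
cos(19 deg) = 0.9455
sin(19 deg) = 0.3256
exp(theta*B) = 0.9455 + 0.3256*B


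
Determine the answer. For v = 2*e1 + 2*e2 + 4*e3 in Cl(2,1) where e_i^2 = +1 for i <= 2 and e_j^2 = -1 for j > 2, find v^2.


v^2 = sum of c_i^2 * e_i^2
Positive signature terms (e_i^2 = +1): 2^2 + 2^2 = 8
Negative signature terms (e_j^2 = -1): 4^2 = 16
v^2 = 8 - 16 = -8


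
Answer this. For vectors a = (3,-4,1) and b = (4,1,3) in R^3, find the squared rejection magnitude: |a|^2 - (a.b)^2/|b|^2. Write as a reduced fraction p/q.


|a|^2 = 3^2 + (-4)^2 + 1^2 = 26
|b|^2 = 4^2 + 1^2 + 3^2 = 26
a . b = 3*4 + (-4)*1 + 1*3 = 11
(a.b)^2 = 11^2 = 121
|rej|^2 = 26 - 121/26
= (676 - 121)/26
= 555/26
In lowest terms: 555/26


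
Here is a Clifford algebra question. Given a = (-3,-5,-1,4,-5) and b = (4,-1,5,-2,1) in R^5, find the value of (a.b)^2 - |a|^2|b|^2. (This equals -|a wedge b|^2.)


a . b = (-3)*4 + (-5)*(-1) + (-1)*5 + 4*(-2) + (-5)*1
= -12 + 5 + (-5) + (-8) + (-5) = -25
|a|^2 = (-3)^2 + (-5)^2 + (-1)^2 + 4^2 + (-5)^2 = 76
|b|^2 = 4^2 + (-1)^2 + 5^2 + (-2)^2 + 1^2 = 47
(a.b)^2 = (-25)^2 = 625
|a|^2 * |b|^2 = 76 * 47 = 3572
Result = 625 - 3572 = -2947


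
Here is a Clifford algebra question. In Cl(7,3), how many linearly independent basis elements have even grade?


Even subalgebra dimension = 2^(n-1)
n = 7 + 3 = 10
2^(10 - 1) = 2^9 = 512
Verification: sum of C(10,k) for even k = 1 + 45 + 210 + 210 + 45 + 1 = 512
Result = 512


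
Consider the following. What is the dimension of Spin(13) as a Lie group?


Spin(n) double-covers SO(n); both have Lie algebra so(n) of dimension n(n-1)/2.
n = 13
n(n-1) = 13 * 12 = 156
dim Spin(13) = 156/2 = 78


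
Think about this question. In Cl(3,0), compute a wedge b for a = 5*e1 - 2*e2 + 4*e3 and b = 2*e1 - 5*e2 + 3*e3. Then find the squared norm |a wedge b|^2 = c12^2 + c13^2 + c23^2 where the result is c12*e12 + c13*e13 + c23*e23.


a wedge b = (a1*b2 - a2*b1)*e12 + (a1*b3 - a3*b1)*e13 + (a2*b3 - a3*b2)*e23
e12 coeff: 5*(-5) - (-2)*2 = -25 - (-4) = -21
e13 coeff: 5*3 - 4*2 = 15 - 8 = 7
e23 coeff: (-2)*3 - 4*(-5) = -6 - (-20) = 14
|a wedge b|^2 = (-21)^2 + 7^2 + 14^2
= 441 + 49 + 196
= 686


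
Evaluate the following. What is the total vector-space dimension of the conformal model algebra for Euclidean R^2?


The conformal model of R^2 uses Cl(3,1): the 2 Euclidean generators plus two extra orthogonal generators e+ (e+^2 = +1) and e- (e-^2 = -1), from which the null vectors e0, einf are built.
Number of generators m = 2 + 2 = 4.
dim Cl(p,q) = 2^m = 2^4 = 16


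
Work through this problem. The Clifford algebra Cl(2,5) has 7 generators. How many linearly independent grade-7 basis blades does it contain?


Number of grade-k basis blades in Cl(p,q) with n = p + q is C(n, k).
n = 2 + 5 = 7
C(7, 7) = 7! / (7! * 0!)
= 5040 / (5040 * 1)
= 1


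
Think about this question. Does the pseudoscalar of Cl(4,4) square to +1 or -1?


The pseudoscalar I = e1...e_n (product of all n generators) of Cl(p,q) satisfies I^2 = (-1)^(q + n(n-1)/2).
p = 4, q = 4, n = p + q = 8
n(n-1)/2 = 8 * 7 / 2 = 28
Exponent = q + n(n-1)/2 = 4 + 28 = 32
I^2 = (-1)^32 = +1


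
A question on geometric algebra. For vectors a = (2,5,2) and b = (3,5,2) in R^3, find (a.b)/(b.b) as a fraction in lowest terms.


Projection coefficient = (a . b) / (b . b)
a . b = 2*3 + 5*5 + 2*2
= 6 + 25 + 4 = 35
b . b = 3^2 + 5^2 + 2^2
= 9 + 25 + 4 = 38
Coefficient = 35/38
In lowest terms: 35/38


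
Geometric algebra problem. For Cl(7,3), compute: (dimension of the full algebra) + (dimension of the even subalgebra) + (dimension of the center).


n = 7 + 3 = 10
Total dim = 2^10 = 1024
Even subalgebra dim = 2^9 = 512
n is even, so center dim = 1
Sum = 1024 + 512 + 1 = 1537


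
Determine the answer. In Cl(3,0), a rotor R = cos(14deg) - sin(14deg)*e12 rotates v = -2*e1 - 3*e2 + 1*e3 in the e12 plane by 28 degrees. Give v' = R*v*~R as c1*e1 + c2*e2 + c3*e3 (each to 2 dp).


Rotor R = cos(14deg) - sin(14deg)*e12
Rotation angle theta = 2 * 14 = 28 degrees in the e12 plane (e1 -> e2).
The component perpendicular to the plane (e3) is invariant: v'_3 = v3 = 1.00
cos(28deg) = 0.8829, sin(28deg) = 0.4695
v'_1 = v1*cos(theta) - v2*sin(theta) = -2*0.8829 - (-3)*0.4695 = -0.36
v'_2 = v1*sin(theta) + v2*cos(theta) = -2*0.4695 + (-3)*0.8829 = -3.59
v' = -0.36*e1 - 3.59*e2 + 1.00*e3


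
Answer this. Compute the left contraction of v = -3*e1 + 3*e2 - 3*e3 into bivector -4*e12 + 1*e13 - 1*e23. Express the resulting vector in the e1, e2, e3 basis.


Left contraction v _| B = <vB>_1 (grade-1 part of the geometric product vB).
Using e1_|e12 = e2, e2_|e12 = -e1, e1_|e13 = e3, e3_|e13 = -e1, e2_|e23 = e3, e3_|e23 = -e2:
e1 coeff: -v2*b12 - v3*b13 = -(3)*(-4) - (-3)*(1) = 15
e2 coeff: v1*b12 - v3*b23 = (-3)*(-4) - (-3)*(-1) = 9
e3 coeff: v1*b13 + v2*b23 = (-3)*(1) + (3)*(-1) = -6
v _| B = 15*e1 + 9*e2 - 6*e3


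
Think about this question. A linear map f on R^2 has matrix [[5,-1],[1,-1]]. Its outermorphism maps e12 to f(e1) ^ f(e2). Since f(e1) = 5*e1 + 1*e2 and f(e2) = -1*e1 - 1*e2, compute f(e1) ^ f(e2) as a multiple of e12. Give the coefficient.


The outermorphism of a linear map f sends e1^e2 to f(e1)^f(e2).
f(e1) = 5*e1 + 1*e2
f(e2) = -1*e1 - 1*e2
f(e1) ^ f(e2) = (5*e1 + 1*e2) ^ (-1*e1 - 1*e2)
= 5*(-1)*e12 + 1*(-1)*e21
= (-5 - (-1))*e12
= -4*e12
Coefficient = -4


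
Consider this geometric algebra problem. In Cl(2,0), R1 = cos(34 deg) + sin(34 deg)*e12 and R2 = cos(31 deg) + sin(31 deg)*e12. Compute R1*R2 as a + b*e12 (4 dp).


Same-plane rotors commute and their half-angles add:
R1*R2 = cos(a1 + a2) + sin(a1 + a2)*e12.
a1 + a2 = 34 + 31 = 65 deg
cos(65 deg) = 0.4226
sin(65 deg) = 0.9063
R1*R2 = 0.4226 + 0.9063*e12


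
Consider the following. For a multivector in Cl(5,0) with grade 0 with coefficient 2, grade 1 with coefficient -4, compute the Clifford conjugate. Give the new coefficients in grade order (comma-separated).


Clifford conjugate sign for grade k: (-1)^(k(k+1)/2)
Grade 0: (-1)^(0*1/2) = (-1)^0 = 1, coeff 2 -> 2
Grade 1: (-1)^(1*2/2) = (-1)^1 = -1, coeff -4 -> 4
Conjugated coefficients: 2, 4


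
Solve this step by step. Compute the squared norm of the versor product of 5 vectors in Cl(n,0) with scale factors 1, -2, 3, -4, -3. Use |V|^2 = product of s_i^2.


Each vector v_i has |v_i|^2 = s_i^2
Squared scales: 1^2 = 1, (-2)^2 = 4, 3^2 = 9, (-4)^2 = 16, (-3)^2 = 9
|V|^2 = 1 * 4 * 9 * 16 * 9
= 5184


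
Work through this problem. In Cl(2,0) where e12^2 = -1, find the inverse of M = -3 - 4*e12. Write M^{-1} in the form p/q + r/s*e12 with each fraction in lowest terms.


M = -3 - 4*e12, where e12^2 = -1.
Since M commutes with its reverse ~M = a - b*e12, M * ~M = a^2 - b^2*e12^2 = a^2 + b^2.
So M^{-1} = ~M / (a^2 + b^2) = (a - b*e12)/(a^2 + b^2).
a^2 + b^2 = 9 + 16 = 25
Scalar part = -3/25 = -3/25
Bivector coeff = 4/25 = 4/25
M^{-1} = -3/25 + 4/25*e12


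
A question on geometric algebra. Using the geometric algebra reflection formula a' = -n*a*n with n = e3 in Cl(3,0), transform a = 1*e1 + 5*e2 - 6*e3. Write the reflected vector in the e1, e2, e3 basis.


Reflection formula: a' = -n*a*n, with n = e3 (unit vector, n^2 = 1).
For reflection through hyperplane perp to e3:
The component along e3 flips sign, others stay.
a = (1, 5, -6)
a' = (1, 5, 6)
a' = 1*e1 + 5*e2 + 6*e3


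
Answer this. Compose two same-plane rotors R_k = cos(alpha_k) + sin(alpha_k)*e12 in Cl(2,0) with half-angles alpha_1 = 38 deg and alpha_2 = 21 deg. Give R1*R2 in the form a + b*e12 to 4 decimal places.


Same-plane rotors commute and their half-angles add:
R1*R2 = cos(a1 + a2) + sin(a1 + a2)*e12.
a1 + a2 = 38 + 21 = 59 deg
cos(59 deg) = 0.5150
sin(59 deg) = 0.8572
R1*R2 = 0.5150 + 0.8572*e12


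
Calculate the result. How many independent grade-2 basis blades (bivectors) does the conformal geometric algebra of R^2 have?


The conformal model of R^2 uses Cl(3,1) with m = 2 + 2 = 4 generators.
Number of grade-2 blades = C(m, 2) = C(4, 2)
= 4*3/2 = 6


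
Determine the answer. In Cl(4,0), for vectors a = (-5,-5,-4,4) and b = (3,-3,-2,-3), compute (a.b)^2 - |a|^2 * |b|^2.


a . b = (-5)*3 + (-5)*(-3) + (-4)*(-2) + 4*(-3)
= -15 + 15 + 8 + (-12) = -4
|a|^2 = (-5)^2 + (-5)^2 + (-4)^2 + 4^2 = 82
|b|^2 = 3^2 + (-3)^2 + (-2)^2 + (-3)^2 = 31
(a.b)^2 = (-4)^2 = 16
|a|^2 * |b|^2 = 82 * 31 = 2542
Result = 16 - 2542 = -2526


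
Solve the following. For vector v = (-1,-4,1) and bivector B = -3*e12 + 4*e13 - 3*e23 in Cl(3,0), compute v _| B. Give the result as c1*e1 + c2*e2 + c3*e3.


Left contraction v _| B = <vB>_1 (grade-1 part of the geometric product vB).
Using e1_|e12 = e2, e2_|e12 = -e1, e1_|e13 = e3, e3_|e13 = -e1, e2_|e23 = e3, e3_|e23 = -e2:
e1 coeff: -v2*b12 - v3*b13 = -(-4)*(-3) - (1)*(4) = -16
e2 coeff: v1*b12 - v3*b23 = (-1)*(-3) - (1)*(-3) = 6
e3 coeff: v1*b13 + v2*b23 = (-1)*(4) + (-4)*(-3) = 8
v _| B = -16*e1 + 6*e2 + 8*e3


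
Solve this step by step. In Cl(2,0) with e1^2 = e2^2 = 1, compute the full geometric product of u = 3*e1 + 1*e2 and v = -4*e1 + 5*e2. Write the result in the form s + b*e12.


Expand: (3*e1 + 1*e2)(-4*e1 + 5*e2)
= 3*(-4)*e1e1 + 3*5*e1e2 + 1*(-4)*e2e1 + 1*5*e2e2
Using e1^2 = e2^2 = 1, e2e1 = -e1e2:
Scalar part s = 3*(-4) + 1*5 = -12 + 5 = -7
Bivector part b = 3*5 - 1*(-4) = 15 - (-4) = 19
uv = -7 + 19*e12


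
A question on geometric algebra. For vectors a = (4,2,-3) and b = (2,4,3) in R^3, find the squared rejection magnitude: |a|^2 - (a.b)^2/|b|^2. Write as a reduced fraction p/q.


|a|^2 = 4^2 + 2^2 + (-3)^2 = 29
|b|^2 = 2^2 + 4^2 + 3^2 = 29
a . b = 4*2 + 2*4 + (-3)*3 = 7
(a.b)^2 = 7^2 = 49
|rej|^2 = 29 - 49/29
= (841 - 49)/29
= 792/29
In lowest terms: 792/29


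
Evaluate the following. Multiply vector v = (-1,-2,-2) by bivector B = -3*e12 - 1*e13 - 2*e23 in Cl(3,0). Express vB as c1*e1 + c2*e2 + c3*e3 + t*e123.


vB has grade-1 (vector) and grade-3 (trivector) parts: vB = (v _| B) + (v ^ B).
Vector part <vB>_1:
  e1: -v2*b12 - v3*b13 = -(-2)*(-3) - (-2)*(-1) = -8
  e2: v1*b12 - v3*b23 = (-1)*(-3) - (-2)*(-2) = -1
  e3: v1*b13 + v2*b23 = (-1)*(-1) + (-2)*(-2) = 5
Trivector part <vB>_3:
  e123: v1*b23 - v2*b13 + v3*b12 = (-1)*(-2) - (-2)*(-1) + (-2)*(-3) = 6
vB = -8*e1 - 1*e2 + 5*e3 + 6*e123


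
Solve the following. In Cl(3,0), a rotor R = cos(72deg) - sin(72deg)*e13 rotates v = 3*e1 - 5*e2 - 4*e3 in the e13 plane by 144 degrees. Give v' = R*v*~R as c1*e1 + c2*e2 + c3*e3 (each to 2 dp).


Rotor R = cos(72deg) - sin(72deg)*e13
Rotation angle theta = 2 * 72 = 144 degrees in the e13 plane (e1 -> e3).
The component perpendicular to the plane (e2) is invariant: v'_2 = v2 = -5.00
cos(144deg) = -0.8090, sin(144deg) = 0.5878
v'_1 = v1*cos(theta) - v3*sin(theta) = 3*(-0.8090) - (-4)*0.5878 = -0.08
v'_3 = v1*sin(theta) + v3*cos(theta) = 3*0.5878 + (-4)*(-0.8090) = 5.00
v' = -0.08*e1 - 5.00*e2 + 5.00*e3


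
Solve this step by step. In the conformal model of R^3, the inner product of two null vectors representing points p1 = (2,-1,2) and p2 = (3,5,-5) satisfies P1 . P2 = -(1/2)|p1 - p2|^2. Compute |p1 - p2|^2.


p1 - p2 = (-1, -6, 7)
|p1 - p2|^2 = (-1)^2 + (-6)^2 + 7^2
= 1 + 36 + 49
= 86


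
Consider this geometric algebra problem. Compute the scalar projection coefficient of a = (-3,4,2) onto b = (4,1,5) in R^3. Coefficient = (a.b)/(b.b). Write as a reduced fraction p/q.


Projection coefficient = (a . b) / (b . b)
a . b = (-3)*4 + 4*1 + 2*5
= -12 + 4 + 10 = 2
b . b = 4^2 + 1^2 + 5^2
= 16 + 1 + 25 = 42
Coefficient = 2/42
In lowest terms: 1/21


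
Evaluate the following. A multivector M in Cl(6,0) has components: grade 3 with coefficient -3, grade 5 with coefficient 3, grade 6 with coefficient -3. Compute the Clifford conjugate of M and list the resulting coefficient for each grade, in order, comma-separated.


Clifford conjugate sign for grade k: (-1)^(k(k+1)/2)
Grade 3: (-1)^(3*4/2) = (-1)^6 = 1, coeff -3 -> -3
Grade 5: (-1)^(5*6/2) = (-1)^15 = -1, coeff 3 -> -3
Grade 6: (-1)^(6*7/2) = (-1)^21 = -1, coeff -3 -> 3
Conjugated coefficients: -3, -3, 3


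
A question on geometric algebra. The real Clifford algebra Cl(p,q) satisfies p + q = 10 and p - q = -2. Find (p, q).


We need p + q = 10 and p - q = -2.
Adding: 2p = 10 + (-2) = 8, so p = 4.
Then q = 10 - 4 = 6.
(p, q) = (4, 6)


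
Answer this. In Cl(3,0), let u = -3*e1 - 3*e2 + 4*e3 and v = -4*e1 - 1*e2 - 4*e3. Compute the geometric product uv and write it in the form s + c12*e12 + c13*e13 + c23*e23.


In Cl(3,0): e_i^2 = 1, e_ie_j = -e_je_i for i != j.
Scalar part = u . v = (-3)*(-4) + (-3)*(-1) + 4*(-4)
= 12 + 3 + (-16) = -1
e12 coeff = (-3)*(-1) - (-3)*(-4) = 3 - 12 = -9
e13 coeff = (-3)*(-4) - 4*(-4) = 12 - (-16) = 28
e23 coeff = (-3)*(-4) - 4*(-1) = 12 - (-4) = 16
uv = -1 - 9*e12 + 28*e13 + 16*e23


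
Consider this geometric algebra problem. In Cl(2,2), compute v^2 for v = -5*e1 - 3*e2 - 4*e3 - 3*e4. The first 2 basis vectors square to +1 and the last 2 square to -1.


v^2 = sum of c_i^2 * e_i^2
Positive signature terms (e_i^2 = +1): (-5)^2 + (-3)^2 = 34
Negative signature terms (e_j^2 = -1): (-4)^2 + (-3)^2 = 25
v^2 = 34 - 25 = 9


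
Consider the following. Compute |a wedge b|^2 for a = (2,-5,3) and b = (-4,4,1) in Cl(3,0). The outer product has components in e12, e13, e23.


a wedge b = (a1*b2 - a2*b1)*e12 + (a1*b3 - a3*b1)*e13 + (a2*b3 - a3*b2)*e23
e12 coeff: 2*4 - (-5)*(-4) = 8 - 20 = -12
e13 coeff: 2*1 - 3*(-4) = 2 - (-12) = 14
e23 coeff: (-5)*1 - 3*4 = -5 - 12 = -17
|a wedge b|^2 = (-12)^2 + 14^2 + (-17)^2
= 144 + 196 + 289
= 629


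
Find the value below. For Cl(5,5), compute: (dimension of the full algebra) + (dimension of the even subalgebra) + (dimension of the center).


n = 5 + 5 = 10
Total dim = 2^10 = 1024
Even subalgebra dim = 2^9 = 512
n is even, so center dim = 1
Sum = 1024 + 512 + 1 = 1537


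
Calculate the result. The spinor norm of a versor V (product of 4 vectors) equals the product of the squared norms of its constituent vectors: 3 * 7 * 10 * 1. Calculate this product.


Spinor norm N(V) = |v1|^2 * |v2|^2 * ... * |v4|^2
= 3 * 7 * 10 * 1
Running product: 3, 21, 210, 210
N(V) = 210


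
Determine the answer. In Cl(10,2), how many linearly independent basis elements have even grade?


Even subalgebra dimension = 2^(n-1)
n = 10 + 2 = 12
2^(12 - 1) = 2^11 = 2048
Verification: sum of C(12,k) for even k = 1 + 66 + 495 + 924 + 495 + 66 + 1 = 2048
Result = 2048


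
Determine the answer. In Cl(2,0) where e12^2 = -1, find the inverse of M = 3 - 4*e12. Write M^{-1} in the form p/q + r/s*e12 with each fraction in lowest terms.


M = 3 - 4*e12, where e12^2 = -1.
Since M commutes with its reverse ~M = a - b*e12, M * ~M = a^2 - b^2*e12^2 = a^2 + b^2.
So M^{-1} = ~M / (a^2 + b^2) = (a - b*e12)/(a^2 + b^2).
a^2 + b^2 = 9 + 16 = 25
Scalar part = 3/25 = 3/25
Bivector coeff = 4/25 = 4/25
M^{-1} = 3/25 + 4/25*e12


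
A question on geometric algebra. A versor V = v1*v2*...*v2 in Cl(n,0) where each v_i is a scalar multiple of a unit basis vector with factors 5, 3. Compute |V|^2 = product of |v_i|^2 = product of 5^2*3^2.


Each vector v_i has |v_i|^2 = s_i^2
Squared scales: 5^2 = 25, 3^2 = 9
|V|^2 = 25 * 9
= 225


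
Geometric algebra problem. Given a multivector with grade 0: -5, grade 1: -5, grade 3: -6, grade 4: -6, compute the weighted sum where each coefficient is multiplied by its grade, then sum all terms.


Grade-weighted sum = sum of grade_k * coefficient_k
0*(-5) = 0
1*(-5) = -5
3*(-6) = -18
4*(-6) = -24
Total = 0 + (-5) + (-18) + (-24) = -47


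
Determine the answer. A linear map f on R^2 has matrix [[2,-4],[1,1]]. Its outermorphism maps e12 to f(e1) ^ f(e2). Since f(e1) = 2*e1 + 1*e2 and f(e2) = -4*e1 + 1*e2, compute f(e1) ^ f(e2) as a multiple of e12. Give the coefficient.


The outermorphism of a linear map f sends e1^e2 to f(e1)^f(e2).
f(e1) = 2*e1 + 1*e2
f(e2) = -4*e1 + 1*e2
f(e1) ^ f(e2) = (2*e1 + 1*e2) ^ (-4*e1 + 1*e2)
= 2*1*e12 + 1*(-4)*e21
= (2 - (-4))*e12
= 6*e12
Coefficient = 6


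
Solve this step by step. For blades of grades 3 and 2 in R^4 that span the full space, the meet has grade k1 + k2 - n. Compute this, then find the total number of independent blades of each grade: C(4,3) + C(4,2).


Meet grade = grade(A) + grade(B) - n
= 3 + 2 - 4 = 1
C(4,3) = 4
C(4,2) = 6
dim_A + dim_B = 4 + 6 = 10


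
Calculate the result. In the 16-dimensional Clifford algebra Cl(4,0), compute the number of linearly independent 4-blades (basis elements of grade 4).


Number of grade-k basis blades in Cl(p,q) with n = p + q is C(n, k).
n = 4 + 0 = 4
C(4, 4) = 4! / (4! * 0!)
= 24 / (24 * 1)
= 1


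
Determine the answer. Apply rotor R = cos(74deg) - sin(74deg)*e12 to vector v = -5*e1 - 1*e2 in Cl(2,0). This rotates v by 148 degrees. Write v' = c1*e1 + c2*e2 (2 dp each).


Rotor R = cos(74deg) - sin(74deg)*e12
Rotation angle theta = 2 * 74 = 148 degrees
v' = R*v*~R rotates v by theta.
cos(148deg) = -0.8480, sin(148deg) = 0.5299
v'_1 = -5*cos(148deg) - (-1)*sin(148deg)
= -5*(-0.8480) - (-1)*0.5299
= 4.77
v'_2 = -5*sin(148deg) + (-1)*cos(148deg)
= -5*0.5299 + (-1)*(-0.8480)
= -1.80
v' = 4.77*e1 - 1.80*e2


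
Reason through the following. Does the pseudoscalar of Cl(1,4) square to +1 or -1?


The pseudoscalar I = e1...e_n (product of all n generators) of Cl(p,q) satisfies I^2 = (-1)^(q + n(n-1)/2).
p = 1, q = 4, n = p + q = 5
n(n-1)/2 = 5 * 4 / 2 = 10
Exponent = q + n(n-1)/2 = 4 + 10 = 14
I^2 = (-1)^14 = +1


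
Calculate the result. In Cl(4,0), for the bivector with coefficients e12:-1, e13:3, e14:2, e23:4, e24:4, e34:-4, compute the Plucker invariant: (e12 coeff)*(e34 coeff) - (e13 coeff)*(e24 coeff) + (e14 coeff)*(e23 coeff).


Plucker relation: af - be + cd
a*f = (-1)*(-4) = 4
b*e = 3*4 = 12
c*d = 2*4 = 8
af - be + cd = 4 - 12 + 8
= 0


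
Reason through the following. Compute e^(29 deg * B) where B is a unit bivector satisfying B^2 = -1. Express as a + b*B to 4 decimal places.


For a unit bivector B with B^2 = -1, the exponential series gives
e^(theta*B) = cos(theta) + sin(theta)*B (the GA analogue of Euler's formula).
theta = 29 degrees = 0.506145 rad
cos(29 deg) = 0.8746
sin(29 deg) = 0.4848
exp(theta*B) = 0.8746 + 0.4848*B


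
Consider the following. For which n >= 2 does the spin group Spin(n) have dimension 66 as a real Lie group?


dim Spin(n) = dim so(n) = n(n-1)/2.
Solve n(n-1)/2 = 66, i.e. n^2 - n - 132 = 0.
Discriminant = 1 + 8*66 = 529
n = (1 + sqrt(529))/2 = (1 + 23)/2 = 12


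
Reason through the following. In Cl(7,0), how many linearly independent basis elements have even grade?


Even subalgebra dimension = 2^(n-1)
n = 7 + 0 = 7
2^(7 - 1) = 2^6 = 64
Verification: sum of C(7,k) for even k = 1 + 21 + 35 + 7 = 64
Result = 64


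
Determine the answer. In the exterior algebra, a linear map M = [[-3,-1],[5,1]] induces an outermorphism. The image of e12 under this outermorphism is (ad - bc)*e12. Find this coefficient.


The outermorphism of a linear map f sends e1^e2 to f(e1)^f(e2).
f(e1) = -3*e1 + 5*e2
f(e2) = -1*e1 + 1*e2
f(e1) ^ f(e2) = (-3*e1 + 5*e2) ^ (-1*e1 + 1*e2)
= (-3)*1*e12 + 5*(-1)*e21
= (-3 - (-5))*e12
= 2*e12
Coefficient = 2


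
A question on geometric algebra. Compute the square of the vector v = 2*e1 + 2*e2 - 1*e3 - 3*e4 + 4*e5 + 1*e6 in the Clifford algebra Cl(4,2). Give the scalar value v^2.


v^2 = sum of c_i^2 * e_i^2
Positive signature terms (e_i^2 = +1): 2^2 + 2^2 + (-1)^2 + (-3)^2 = 18
Negative signature terms (e_j^2 = -1): 4^2 + 1^2 = 17
v^2 = 18 - 17 = 1


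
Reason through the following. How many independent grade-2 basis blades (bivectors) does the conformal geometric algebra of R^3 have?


The conformal model of R^3 uses Cl(4,1) with m = 3 + 2 = 5 generators.
Number of grade-2 blades = C(m, 2) = C(5, 2)
= 5*4/2 = 10


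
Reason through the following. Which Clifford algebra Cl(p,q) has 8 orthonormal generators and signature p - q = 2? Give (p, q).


We need p + q = 8 and p - q = 2.
Adding: 2p = 8 + 2 = 10, so p = 5.
Then q = 8 - 5 = 3.
(p, q) = (5, 3)


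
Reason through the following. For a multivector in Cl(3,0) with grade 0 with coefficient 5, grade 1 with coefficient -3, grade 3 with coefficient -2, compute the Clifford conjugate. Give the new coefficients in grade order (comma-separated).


Clifford conjugate sign for grade k: (-1)^(k(k+1)/2)
Grade 0: (-1)^(0*1/2) = (-1)^0 = 1, coeff 5 -> 5
Grade 1: (-1)^(1*2/2) = (-1)^1 = -1, coeff -3 -> 3
Grade 3: (-1)^(3*4/2) = (-1)^6 = 1, coeff -2 -> -2
Conjugated coefficients: 5, 3, -2


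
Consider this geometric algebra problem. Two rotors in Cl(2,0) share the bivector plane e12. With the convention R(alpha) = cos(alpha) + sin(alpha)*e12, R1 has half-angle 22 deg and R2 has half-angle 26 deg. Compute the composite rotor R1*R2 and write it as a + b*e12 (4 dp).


Same-plane rotors commute and their half-angles add:
R1*R2 = cos(a1 + a2) + sin(a1 + a2)*e12.
a1 + a2 = 22 + 26 = 48 deg
cos(48 deg) = 0.6691
sin(48 deg) = 0.7431
R1*R2 = 0.6691 + 0.7431*e12


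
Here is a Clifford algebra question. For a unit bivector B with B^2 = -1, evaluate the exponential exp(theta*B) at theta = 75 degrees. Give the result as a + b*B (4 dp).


For a unit bivector B with B^2 = -1, the exponential series gives
e^(theta*B) = cos(theta) + sin(theta)*B (the GA analogue of Euler's formula).
theta = 75 degrees = 1.308997 rad
cos(75 deg) = 0.2588
sin(75 deg) = 0.9659
exp(theta*B) = 0.2588 + 0.9659*B


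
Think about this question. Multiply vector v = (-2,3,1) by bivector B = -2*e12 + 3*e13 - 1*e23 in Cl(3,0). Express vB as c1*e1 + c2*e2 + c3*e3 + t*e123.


vB has grade-1 (vector) and grade-3 (trivector) parts: vB = (v _| B) + (v ^ B).
Vector part <vB>_1:
  e1: -v2*b12 - v3*b13 = -(3)*(-2) - (1)*(3) = 3
  e2: v1*b12 - v3*b23 = (-2)*(-2) - (1)*(-1) = 5
  e3: v1*b13 + v2*b23 = (-2)*(3) + (3)*(-1) = -9
Trivector part <vB>_3:
  e123: v1*b23 - v2*b13 + v3*b12 = (-2)*(-1) - (3)*(3) + (1)*(-2) = -9
vB = 3*e1 + 5*e2 - 9*e3 - 9*e123


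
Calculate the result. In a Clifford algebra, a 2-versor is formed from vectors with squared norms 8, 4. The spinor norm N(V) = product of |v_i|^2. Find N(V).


Spinor norm N(V) = |v1|^2 * |v2|^2 * ... * |v2|^2
= 8 * 4
Running product: 8, 32
N(V) = 32


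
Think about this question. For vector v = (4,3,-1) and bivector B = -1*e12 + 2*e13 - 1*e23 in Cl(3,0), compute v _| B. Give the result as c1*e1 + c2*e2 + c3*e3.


Left contraction v _| B = <vB>_1 (grade-1 part of the geometric product vB).
Using e1_|e12 = e2, e2_|e12 = -e1, e1_|e13 = e3, e3_|e13 = -e1, e2_|e23 = e3, e3_|e23 = -e2:
e1 coeff: -v2*b12 - v3*b13 = -(3)*(-1) - (-1)*(2) = 5
e2 coeff: v1*b12 - v3*b23 = (4)*(-1) - (-1)*(-1) = -5
e3 coeff: v1*b13 + v2*b23 = (4)*(2) + (3)*(-1) = 5
v _| B = 5*e1 - 5*e2 + 5*e3


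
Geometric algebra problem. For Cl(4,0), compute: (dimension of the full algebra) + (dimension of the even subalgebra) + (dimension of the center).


n = 4 + 0 = 4
Total dim = 2^4 = 16
Even subalgebra dim = 2^3 = 8
n is even, so center dim = 1
Sum = 16 + 8 + 1 = 25


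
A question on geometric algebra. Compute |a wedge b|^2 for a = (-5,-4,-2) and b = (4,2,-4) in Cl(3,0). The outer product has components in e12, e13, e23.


a wedge b = (a1*b2 - a2*b1)*e12 + (a1*b3 - a3*b1)*e13 + (a2*b3 - a3*b2)*e23
e12 coeff: (-5)*2 - (-4)*4 = -10 - (-16) = 6
e13 coeff: (-5)*(-4) - (-2)*4 = 20 - (-8) = 28
e23 coeff: (-4)*(-4) - (-2)*2 = 16 - (-4) = 20
|a wedge b|^2 = 6^2 + 28^2 + 20^2
= 36 + 784 + 400
= 1220


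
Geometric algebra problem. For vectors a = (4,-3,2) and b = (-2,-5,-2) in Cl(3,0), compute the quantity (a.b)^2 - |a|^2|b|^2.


a . b = 4*(-2) + (-3)*(-5) + 2*(-2)
= -8 + 15 + (-4) = 3
|a|^2 = 4^2 + (-3)^2 + 2^2 = 29
|b|^2 = (-2)^2 + (-5)^2 + (-2)^2 = 33
(a.b)^2 = 3^2 = 9
|a|^2 * |b|^2 = 29 * 33 = 957
Result = 9 - 957 = -948


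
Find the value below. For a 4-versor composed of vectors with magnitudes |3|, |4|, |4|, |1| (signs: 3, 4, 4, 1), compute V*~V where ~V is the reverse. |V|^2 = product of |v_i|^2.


Each vector v_i has |v_i|^2 = s_i^2
Squared scales: 3^2 = 9, 4^2 = 16, 4^2 = 16, 1^2 = 1
|V|^2 = 9 * 16 * 16 * 1
= 2304


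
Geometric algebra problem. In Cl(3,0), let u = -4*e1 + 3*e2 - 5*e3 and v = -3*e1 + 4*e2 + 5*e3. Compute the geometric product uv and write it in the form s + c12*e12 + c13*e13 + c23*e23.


In Cl(3,0): e_i^2 = 1, e_ie_j = -e_je_i for i != j.
Scalar part = u . v = (-4)*(-3) + 3*4 + (-5)*5
= 12 + 12 + (-25) = -1
e12 coeff = (-4)*4 - 3*(-3) = -16 - (-9) = -7
e13 coeff = (-4)*5 - (-5)*(-3) = -20 - 15 = -35
e23 coeff = 3*5 - (-5)*4 = 15 - (-20) = 35
uv = -1 - 7*e12 - 35*e13 + 35*e23


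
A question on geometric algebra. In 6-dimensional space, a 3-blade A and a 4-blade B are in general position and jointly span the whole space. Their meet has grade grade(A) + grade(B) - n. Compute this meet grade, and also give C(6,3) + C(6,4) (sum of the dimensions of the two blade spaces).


Meet grade = grade(A) + grade(B) - n
= 3 + 4 - 6 = 1
C(6,3) = 20
C(6,4) = 15
dim_A + dim_B = 20 + 15 = 35


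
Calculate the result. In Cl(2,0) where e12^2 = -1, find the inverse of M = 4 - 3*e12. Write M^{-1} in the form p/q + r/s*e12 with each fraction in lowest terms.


M = 4 - 3*e12, where e12^2 = -1.
Since M commutes with its reverse ~M = a - b*e12, M * ~M = a^2 - b^2*e12^2 = a^2 + b^2.
So M^{-1} = ~M / (a^2 + b^2) = (a - b*e12)/(a^2 + b^2).
a^2 + b^2 = 16 + 9 = 25
Scalar part = 4/25 = 4/25
Bivector coeff = 3/25 = 3/25
M^{-1} = 4/25 + 3/25*e12


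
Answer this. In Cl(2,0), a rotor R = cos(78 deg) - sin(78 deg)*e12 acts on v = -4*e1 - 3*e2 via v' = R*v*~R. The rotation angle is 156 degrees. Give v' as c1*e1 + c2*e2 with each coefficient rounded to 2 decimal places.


Rotor R = cos(78deg) - sin(78deg)*e12
Rotation angle theta = 2 * 78 = 156 degrees
v' = R*v*~R rotates v by theta.
cos(156deg) = -0.9135, sin(156deg) = 0.4067
v'_1 = -4*cos(156deg) - (-3)*sin(156deg)
= -4*(-0.9135) - (-3)*0.4067
= 4.87
v'_2 = -4*sin(156deg) + (-3)*cos(156deg)
= -4*0.4067 + (-3)*(-0.9135)
= 1.11
v' = 4.87*e1 + 1.11*e2


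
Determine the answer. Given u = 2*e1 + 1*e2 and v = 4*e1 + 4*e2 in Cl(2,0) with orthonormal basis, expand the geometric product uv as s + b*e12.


Expand: (2*e1 + 1*e2)(4*e1 + 4*e2)
= 2*4*e1e1 + 2*4*e1e2 + 1*4*e2e1 + 1*4*e2e2
Using e1^2 = e2^2 = 1, e2e1 = -e1e2:
Scalar part s = 2*4 + 1*4 = 8 + 4 = 12
Bivector part b = 2*4 - 1*4 = 8 - 4 = 4
uv = 12 + 4*e12


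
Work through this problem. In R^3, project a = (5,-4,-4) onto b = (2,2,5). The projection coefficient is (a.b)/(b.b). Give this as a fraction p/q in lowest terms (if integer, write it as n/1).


Projection coefficient = (a . b) / (b . b)
a . b = 5*2 + (-4)*2 + (-4)*5
= 10 + (-8) + (-20) = -18
b . b = 2^2 + 2^2 + 5^2
= 4 + 4 + 25 = 33
Coefficient = -18/33
In lowest terms: -6/11


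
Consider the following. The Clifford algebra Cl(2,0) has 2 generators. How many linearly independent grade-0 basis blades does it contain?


Number of grade-k basis blades in Cl(p,q) with n = p + q is C(n, k).
n = 2 + 0 = 2
C(2, 0) = 2! / (0! * 2!)
= 2 / (1 * 2)
= 1


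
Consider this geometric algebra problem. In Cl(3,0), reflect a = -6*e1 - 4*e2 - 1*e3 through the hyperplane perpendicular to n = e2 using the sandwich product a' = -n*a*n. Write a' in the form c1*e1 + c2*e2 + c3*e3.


Reflection formula: a' = -n*a*n, with n = e2 (unit vector, n^2 = 1).
For reflection through hyperplane perp to e2:
The component along e2 flips sign, others stay.
a = (-6, -4, -1)
a' = (-6, 4, -1)
a' = -6*e1 + 4*e2 - 1*e3


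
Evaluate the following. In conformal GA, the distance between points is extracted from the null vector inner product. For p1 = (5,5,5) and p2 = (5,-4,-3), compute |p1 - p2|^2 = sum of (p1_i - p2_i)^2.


p1 - p2 = (0, 9, 8)
|p1 - p2|^2 = 0^2 + 9^2 + 8^2
= 0 + 81 + 64
= 145


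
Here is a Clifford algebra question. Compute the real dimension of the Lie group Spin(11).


Spin(n) double-covers SO(n); both have Lie algebra so(n) of dimension n(n-1)/2.
n = 11
n(n-1) = 11 * 10 = 110
dim Spin(11) = 110/2 = 55


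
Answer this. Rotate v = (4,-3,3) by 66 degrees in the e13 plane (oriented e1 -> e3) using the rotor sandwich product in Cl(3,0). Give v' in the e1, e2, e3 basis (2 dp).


Rotor R = cos(33deg) - sin(33deg)*e13
Rotation angle theta = 2 * 33 = 66 degrees in the e13 plane (e1 -> e3).
The component perpendicular to the plane (e2) is invariant: v'_2 = v2 = -3.00
cos(66deg) = 0.4067, sin(66deg) = 0.9135
v'_1 = v1*cos(theta) - v3*sin(theta) = 4*0.4067 - 3*0.9135 = -1.11
v'_3 = v1*sin(theta) + v3*cos(theta) = 4*0.9135 + 3*0.4067 = 4.87
v' = -1.11*e1 - 3.00*e2 + 4.87*e3


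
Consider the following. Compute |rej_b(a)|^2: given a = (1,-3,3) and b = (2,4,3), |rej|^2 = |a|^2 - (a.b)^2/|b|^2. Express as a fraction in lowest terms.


|a|^2 = 1^2 + (-3)^2 + 3^2 = 19
|b|^2 = 2^2 + 4^2 + 3^2 = 29
a . b = 1*2 + (-3)*4 + 3*3 = -1
(a.b)^2 = (-1)^2 = 1
|rej|^2 = 19 - 1/29
= (551 - 1)/29
= 550/29
In lowest terms: 550/29


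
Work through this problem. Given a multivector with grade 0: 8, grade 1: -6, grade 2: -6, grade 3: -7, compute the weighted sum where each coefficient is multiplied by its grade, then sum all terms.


Grade-weighted sum = sum of grade_k * coefficient_k
0*8 = 0
1*(-6) = -6
2*(-6) = -12
3*(-7) = -21
Total = 0 + (-6) + (-12) + (-21) = -39


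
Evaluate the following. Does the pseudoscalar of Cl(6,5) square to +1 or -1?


The pseudoscalar I = e1...e_n (product of all n generators) of Cl(p,q) satisfies I^2 = (-1)^(q + n(n-1)/2).
p = 6, q = 5, n = p + q = 11
n(n-1)/2 = 11 * 10 / 2 = 55
Exponent = q + n(n-1)/2 = 5 + 55 = 60
I^2 = (-1)^60 = +1


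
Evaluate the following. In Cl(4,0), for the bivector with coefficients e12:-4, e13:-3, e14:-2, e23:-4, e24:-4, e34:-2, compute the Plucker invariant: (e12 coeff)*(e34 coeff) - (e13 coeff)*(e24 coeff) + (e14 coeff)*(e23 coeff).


Plucker relation: af - be + cd
a*f = (-4)*(-2) = 8
b*e = (-3)*(-4) = 12
c*d = (-2)*(-4) = 8
af - be + cd = 8 - 12 + 8
= 4


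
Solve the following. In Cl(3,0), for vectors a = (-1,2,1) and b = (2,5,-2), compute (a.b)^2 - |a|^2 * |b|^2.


a . b = (-1)*2 + 2*5 + 1*(-2)
= -2 + 10 + (-2) = 6
|a|^2 = (-1)^2 + 2^2 + 1^2 = 6
|b|^2 = 2^2 + 5^2 + (-2)^2 = 33
(a.b)^2 = 6^2 = 36
|a|^2 * |b|^2 = 6 * 33 = 198
Result = 36 - 198 = -162


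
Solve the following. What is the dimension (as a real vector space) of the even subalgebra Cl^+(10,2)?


Even subalgebra dimension = 2^(n-1)
n = 10 + 2 = 12
2^(12 - 1) = 2^11 = 2048
Verification: sum of C(12,k) for even k = 1 + 66 + 495 + 924 + 495 + 66 + 1 = 2048
Result = 2048


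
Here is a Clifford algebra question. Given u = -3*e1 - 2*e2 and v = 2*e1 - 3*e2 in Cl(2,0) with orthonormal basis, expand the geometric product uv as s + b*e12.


Expand: (-3*e1 - 2*e2)(2*e1 - 3*e2)
= (-3)*2*e1e1 + (-3)*(-3)*e1e2 + (-2)*2*e2e1 + (-2)*(-3)*e2e2
Using e1^2 = e2^2 = 1, e2e1 = -e1e2:
Scalar part s = (-3)*2 + (-2)*(-3) = -6 + 6 = 0
Bivector part b = (-3)*(-3) - (-2)*2 = 9 - (-4) = 13
uv = 0 + 13*e12


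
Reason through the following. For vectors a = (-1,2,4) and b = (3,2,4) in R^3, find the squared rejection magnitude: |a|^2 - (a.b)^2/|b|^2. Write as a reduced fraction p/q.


|a|^2 = (-1)^2 + 2^2 + 4^2 = 21
|b|^2 = 3^2 + 2^2 + 4^2 = 29
a . b = (-1)*3 + 2*2 + 4*4 = 17
(a.b)^2 = 17^2 = 289
|rej|^2 = 21 - 289/29
= (609 - 289)/29
= 320/29
In lowest terms: 320/29


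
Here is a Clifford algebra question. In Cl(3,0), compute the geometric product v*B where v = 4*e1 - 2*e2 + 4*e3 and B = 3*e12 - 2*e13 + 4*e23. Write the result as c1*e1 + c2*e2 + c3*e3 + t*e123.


vB has grade-1 (vector) and grade-3 (trivector) parts: vB = (v _| B) + (v ^ B).
Vector part <vB>_1:
  e1: -v2*b12 - v3*b13 = -(-2)*(3) - (4)*(-2) = 14
  e2: v1*b12 - v3*b23 = (4)*(3) - (4)*(4) = -4
  e3: v1*b13 + v2*b23 = (4)*(-2) + (-2)*(4) = -16
Trivector part <vB>_3:
  e123: v1*b23 - v2*b13 + v3*b12 = (4)*(4) - (-2)*(-2) + (4)*(3) = 24
vB = 14*e1 - 4*e2 - 16*e3 + 24*e123


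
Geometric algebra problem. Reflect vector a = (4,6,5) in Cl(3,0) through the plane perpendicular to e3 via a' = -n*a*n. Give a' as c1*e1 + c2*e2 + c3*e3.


Reflection formula: a' = -n*a*n, with n = e3 (unit vector, n^2 = 1).
For reflection through hyperplane perp to e3:
The component along e3 flips sign, others stay.
a = (4, 6, 5)
a' = (4, 6, -5)
a' = 4*e1 + 6*e2 - 5*e3


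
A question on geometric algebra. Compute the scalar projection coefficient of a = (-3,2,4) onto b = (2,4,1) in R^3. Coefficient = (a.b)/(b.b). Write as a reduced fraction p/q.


Projection coefficient = (a . b) / (b . b)
a . b = (-3)*2 + 2*4 + 4*1
= -6 + 8 + 4 = 6
b . b = 2^2 + 4^2 + 1^2
= 4 + 16 + 1 = 21
Coefficient = 6/21
In lowest terms: 2/7


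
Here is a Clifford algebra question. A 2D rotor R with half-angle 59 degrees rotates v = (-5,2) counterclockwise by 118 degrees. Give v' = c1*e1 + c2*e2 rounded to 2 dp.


Rotor R = cos(59deg) - sin(59deg)*e12
Rotation angle theta = 2 * 59 = 118 degrees
v' = R*v*~R rotates v by theta.
cos(118deg) = -0.4695, sin(118deg) = 0.8829
v'_1 = -5*cos(118deg) - 2*sin(118deg)
= -5*(-0.4695) - 2*0.8829
= 0.58
v'_2 = -5*sin(118deg) + 2*cos(118deg)
= -5*0.8829 + 2*(-0.4695)
= -5.35
v' = 0.58*e1 - 5.35*e2


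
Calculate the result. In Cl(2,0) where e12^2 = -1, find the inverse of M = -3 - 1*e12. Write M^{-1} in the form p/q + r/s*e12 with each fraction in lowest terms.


M = -3 - 1*e12, where e12^2 = -1.
Since M commutes with its reverse ~M = a - b*e12, M * ~M = a^2 - b^2*e12^2 = a^2 + b^2.
So M^{-1} = ~M / (a^2 + b^2) = (a - b*e12)/(a^2 + b^2).
a^2 + b^2 = 9 + 1 = 10
Scalar part = -3/10 = -3/10
Bivector coeff = 1/10 = 1/10
M^{-1} = -3/10 + 1/10*e12


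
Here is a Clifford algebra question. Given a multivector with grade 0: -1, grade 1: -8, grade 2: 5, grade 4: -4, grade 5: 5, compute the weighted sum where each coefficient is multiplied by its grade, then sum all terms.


Grade-weighted sum = sum of grade_k * coefficient_k
0*(-1) = 0
1*(-8) = -8
2*5 = 10
4*(-4) = -16
5*5 = 25
Total = 0 + (-8) + 10 + (-16) + 25 = 11


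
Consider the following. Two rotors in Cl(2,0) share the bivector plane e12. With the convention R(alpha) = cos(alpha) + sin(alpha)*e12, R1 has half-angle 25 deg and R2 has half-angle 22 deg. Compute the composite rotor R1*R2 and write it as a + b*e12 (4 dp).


Same-plane rotors commute and their half-angles add:
R1*R2 = cos(a1 + a2) + sin(a1 + a2)*e12.
a1 + a2 = 25 + 22 = 47 deg
cos(47 deg) = 0.6820
sin(47 deg) = 0.7314
R1*R2 = 0.6820 + 0.7314*e12


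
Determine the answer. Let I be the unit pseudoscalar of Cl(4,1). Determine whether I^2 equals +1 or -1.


The pseudoscalar I = e1...e_n (product of all n generators) of Cl(p,q) satisfies I^2 = (-1)^(q + n(n-1)/2).
p = 4, q = 1, n = p + q = 5
n(n-1)/2 = 5 * 4 / 2 = 10
Exponent = q + n(n-1)/2 = 1 + 10 = 11
I^2 = (-1)^11 = -1


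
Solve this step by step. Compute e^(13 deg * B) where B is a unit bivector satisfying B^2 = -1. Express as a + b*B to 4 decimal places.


For a unit bivector B with B^2 = -1, the exponential series gives
e^(theta*B) = cos(theta) + sin(theta)*B (the GA analogue of Euler's formula).
theta = 13 degrees = 0.226893 rad
cos(13 deg) = 0.9744
sin(13 deg) = 0.2250
exp(theta*B) = 0.9744 + 0.2250*B


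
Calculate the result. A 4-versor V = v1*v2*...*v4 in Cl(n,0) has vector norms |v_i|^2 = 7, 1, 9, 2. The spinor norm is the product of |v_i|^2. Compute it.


Spinor norm N(V) = |v1|^2 * |v2|^2 * ... * |v4|^2
= 7 * 1 * 9 * 2
Running product: 7, 7, 63, 126
N(V) = 126


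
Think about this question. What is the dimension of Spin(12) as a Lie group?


Spin(n) double-covers SO(n); both have Lie algebra so(n) of dimension n(n-1)/2.
n = 12
n(n-1) = 12 * 11 = 132
dim Spin(12) = 132/2 = 66


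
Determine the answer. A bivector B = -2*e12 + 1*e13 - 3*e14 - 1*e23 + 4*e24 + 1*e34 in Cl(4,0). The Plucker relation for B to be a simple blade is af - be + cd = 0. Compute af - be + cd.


Plucker relation: af - be + cd
a*f = (-2)*1 = -2
b*e = 1*4 = 4
c*d = (-3)*(-1) = 3
af - be + cd = -2 - 4 + 3
= -3


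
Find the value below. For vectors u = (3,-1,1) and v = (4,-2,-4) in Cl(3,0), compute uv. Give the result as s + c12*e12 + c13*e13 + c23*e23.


In Cl(3,0): e_i^2 = 1, e_ie_j = -e_je_i for i != j.
Scalar part = u . v = 3*4 + (-1)*(-2) + 1*(-4)
= 12 + 2 + (-4) = 10
e12 coeff = 3*(-2) - (-1)*4 = -6 - (-4) = -2
e13 coeff = 3*(-4) - 1*4 = -12 - 4 = -16
e23 coeff = (-1)*(-4) - 1*(-2) = 4 - (-2) = 6
uv = 10 - 2*e12 - 16*e13 + 6*e23


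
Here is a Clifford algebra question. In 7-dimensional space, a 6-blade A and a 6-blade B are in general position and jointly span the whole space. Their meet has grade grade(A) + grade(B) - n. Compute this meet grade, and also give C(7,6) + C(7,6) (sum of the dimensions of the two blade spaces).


Meet grade = grade(A) + grade(B) - n
= 6 + 6 - 7 = 5
C(7,6) = 7
C(7,6) = 7
dim_A + dim_B = 7 + 7 = 14


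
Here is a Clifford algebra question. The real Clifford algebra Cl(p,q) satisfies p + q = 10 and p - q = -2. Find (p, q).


We need p + q = 10 and p - q = -2.
Adding: 2p = 10 + (-2) = 8, so p = 4.
Then q = 10 - 4 = 6.
(p, q) = (4, 6)


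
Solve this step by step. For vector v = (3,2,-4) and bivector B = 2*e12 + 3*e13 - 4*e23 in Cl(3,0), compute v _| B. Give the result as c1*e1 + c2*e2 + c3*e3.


Left contraction v _| B = <vB>_1 (grade-1 part of the geometric product vB).
Using e1_|e12 = e2, e2_|e12 = -e1, e1_|e13 = e3, e3_|e13 = -e1, e2_|e23 = e3, e3_|e23 = -e2:
e1 coeff: -v2*b12 - v3*b13 = -(2)*(2) - (-4)*(3) = 8
e2 coeff: v1*b12 - v3*b23 = (3)*(2) - (-4)*(-4) = -10
e3 coeff: v1*b13 + v2*b23 = (3)*(3) + (2)*(-4) = 1
v _| B = 8*e1 - 10*e2 + 1*e3
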